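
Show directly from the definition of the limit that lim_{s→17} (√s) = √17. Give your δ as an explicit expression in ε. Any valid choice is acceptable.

Fix ε > 0. We want δ > 0 such that 0 < |s − 17| < δ implies |√s − √17| < ε.
Multiplying by the conjugate, |√s − √17| = |s − 17|/(√s + √17).
Restrict δ ≤ 17 so that |s − 17| < 17 forces s > 0, and then √s + √17 > √17.
Hence |√s − √17| < |s − 17|/√17, which is < ε once |s − 17| < √17·ε.
Take δ = min(17, √17·ε). If 0 < |s − 17| < δ then s > 0 and |√s − √17| < |s − 17|/√17 < ε.

δ = min(17, √17·ε)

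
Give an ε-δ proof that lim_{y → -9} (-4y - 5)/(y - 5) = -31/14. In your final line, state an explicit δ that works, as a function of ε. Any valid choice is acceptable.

Let ε > 0 be given. We want δ > 0 with 0 < |y + 9| < δ ⇒ |(-4y - 5)/(y - 5) + 31/14| < ε.
Combining over a common denominator, (-4y - 5)/(y - 5) + 31/14 = [(-4y - 5)·(-14) − 31·(y - 5)] / [(-14)·(y - 5)] = 25(y + 9) / ((-14)(y - 5)).
So |(-4y - 5)/(y - 5) + 31/14| = 25|y + 9| / (14·|y − 5|).
Restrict δ ≤ 7. Then |y + 9| < 7 gives |y − 5| = |(y + 9) + (-14)| ≥ 14 − 7 = 7.
Hence |(-4y - 5)/(y - 5) + 31/14| < 25|y + 9|/(14·7) = (25/98)|y + 9|, which is < ε once |y + 9| < (98/25)ε.
Take δ = min(7, (98/25)ε). Then 0 < |y + 9| < δ forces both bounds, so |(-4y - 5)/(y - 5) + 31/14| < ε.

δ = min(7, (98/25)ε)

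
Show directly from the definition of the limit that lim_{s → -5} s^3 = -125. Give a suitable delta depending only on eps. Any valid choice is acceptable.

delta = min(2, eps/109)

Suppose eps > 0. We seek delta > 0 with 0 < |s + 5| < delta ⇒ |s^3 + 125| < eps.
Factor: s^3 + 125 = (s + 5)(s^2 - 5s + 25), so |s^3 + 125| = |s + 5|·|s^2 - 5s + 25|.
Impose delta ≤ 2 so that |s| < 7; then |s^2 - 5s + 25| ≤ 109.
Hence |s^3 + 125| ≤ 109|s + 5|, which is < eps once |s + 5| < eps/109.
Take delta = min(2, eps/109). If 0 < |s + 5| < delta then both bounds hold and |s^3 + 125| ≤ 109|s + 5| < 109·(eps/109) = eps.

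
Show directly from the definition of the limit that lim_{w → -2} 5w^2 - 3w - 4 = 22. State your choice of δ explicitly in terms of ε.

Let ε > 0 be given. We want δ > 0 such that 0 < |w + 2| < δ implies |(5w^2 - 3w - 4) − 22| < ε.
(5w^2 - 3w - 4) − 22 = 5w^2 - 3w - 26 = (w + 2)(5w - 13).
So |(5w^2 - 3w - 4) − 22| = |w + 2|·|5w - 13|.
Assume first that |w + 2| < 1, so |w| < 3. Then |5w - 13| ≤ 5·3 + 13 = 28.
Hence |(5w^2 - 3w - 4) − 22| ≤ 28|w + 2| < ε provided |w + 2| < ε/28.
Choosing δ = min(1, ε/28) ensures both conditions, hence |(5w^2 - 3w - 4) − 22| < ε.

δ = min(1, ε/28)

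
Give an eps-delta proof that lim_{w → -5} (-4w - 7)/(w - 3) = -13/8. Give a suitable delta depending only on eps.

delta = min(4, (32/19)eps)

Let eps > 0 be given. We want delta > 0 with 0 < |w + 5| < delta ⇒ |(-4w - 7)/(w - 3) + 13/8| < eps.
Combining over a common denominator, (-4w - 7)/(w - 3) + 13/8 = [(-4w - 7)·(-8) − 13·(w - 3)] / [(-8)·(w - 3)] = 19(w + 5) / ((-8)(w - 3)).
So |(-4w - 7)/(w - 3) + 13/8| = 19|w + 5| / (8·|w − 3|).
Require delta ≤ 4, so |w − 3| ≥ |-8| − |w + 5| > 8 − 4 = 4.
Hence |(-4w - 7)/(w - 3) + 13/8| < 19|w + 5|/(8·4) = (19/32)|w + 5|, which is < eps once |w + 5| < (32/19)eps.
Take delta = min(4, (32/19)eps). Then 0 < |w + 5| < delta forces both bounds, so |(-4w - 7)/(w - 3) + 13/8| < eps.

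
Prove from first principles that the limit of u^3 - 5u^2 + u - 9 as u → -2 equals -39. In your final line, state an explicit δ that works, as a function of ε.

Let ε > 0 be given. We want δ > 0 such that 0 < |u + 2| < δ implies |(u^3 - 5u^2 + u - 9) + 39| < ε.
(u^3 - 5u^2 + u - 9) + 39 = u^3 - 5u^2 + u + 30 = (u + 2)(u^2 - 7u + 15).
So |(u^3 - 5u^2 + u - 9) + 39| = |u + 2|·|u^2 - 7u + 15|.
Require δ ≤ 1. Then |u + 2| < 1 gives |u| < 3, and by the triangle inequality |u^2 - 7u + 15| ≤ 3^2 + 7·3 + 15 = 45.
Hence |(u^3 - 5u^2 + u - 9) + 39| ≤ 45|u + 2| < ε provided |u + 2| < ε/45.
Choosing δ = min(1, ε/45) ensures both conditions, hence |(u^3 - 5u^2 + u - 9) + 39| < ε.

δ = min(1, ε/45)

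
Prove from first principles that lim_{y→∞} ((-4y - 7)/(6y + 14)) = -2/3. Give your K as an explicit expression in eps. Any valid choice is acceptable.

Let eps > 0 be given. We seek K > 0 such that y > K implies |(-4y - 7)/(6y + 14) + 2/3| < eps.
(-4y - 7)/(6y + 14) + 2/3 = (6(-4y - 7) − (-4)(6y + 14)) / (6(6y + 14)) = 14/(6(6y + 14)).
For y > 0 we have 6y + 14 > 6y, so |(-4y - 7)/(6y + 14) + 2/3| = 14/(6(6y + 14)) < 14/(6·6y) = (7/18)/y.
Thus |(-4y - 7)/(6y + 14) + 2/3| < eps whenever y > (7/18)/eps.
Take K = (7/18)/eps. If y > K then |(-4y - 7)/(6y + 14) + 2/3| < (7/18)/y < eps.

K = (7/18)/eps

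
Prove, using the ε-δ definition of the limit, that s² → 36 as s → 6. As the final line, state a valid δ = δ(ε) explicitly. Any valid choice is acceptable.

Fix ε > 0. We seek δ > 0 with 0 < |s − 6| < δ ⇒ |s² − 36| < ε.
Factor: s² − 36 = (s − 6)(s + 6), so |s² − 36| = |s − 6|·|s + 6|.
Restrict δ ≤ 1. Then |s − 6| < 1 gives |s| < 7, so by the triangle inequality |s + 6| ≤ 7 + 6 = 13.
Hence |s² − 36| ≤ 13|s − 6|, which is < ε once |s − 6| < ε/13.
Take δ = min(1, ε/13). If 0 < |s − 6| < δ then both bounds hold and |s² − 36| ≤ 13|s − 6| < 13·(ε/13) = ε.

δ = min(1, ε/13)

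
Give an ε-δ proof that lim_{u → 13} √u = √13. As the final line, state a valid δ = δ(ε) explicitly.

δ = min(13, √13·ε)

Fix ε > 0. We want δ > 0 such that 0 < |u − 13| < δ implies |√u − √13| < ε.
Multiplying by the conjugate, |√u − √13| = |u − 13|/(√u + √13).
Restrict δ ≤ 13 so that |u − 13| < 13 forces u > 0, and then √u + √13 > √13.
Hence |√u − √13| < |u − 13|/√13, which is < ε once |u − 13| < √13·ε.
Take δ = min(13, √13·ε). If 0 < |u − 13| < δ then u > 0 and |√u − √13| < |u − 13|/√13 < ε.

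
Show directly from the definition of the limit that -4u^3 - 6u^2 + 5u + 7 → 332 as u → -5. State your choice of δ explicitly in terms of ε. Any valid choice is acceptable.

Suppose ε > 0. We want δ > 0 such that 0 < |u + 5| < δ implies |(-4u^3 - 6u^2 + 5u + 7) − 332| < ε.
(-4u^3 - 6u^2 + 5u + 7) − 332 = -4u^3 - 6u^2 + 5u - 325 = (u + 5)(-4u^2 + 14u - 65).
So |(-4u^3 - 6u^2 + 5u + 7) − 332| = |u + 5|·|-4u^2 + 14u - 65|.
Assume first that |u + 5| < 2, so |u| < 7. Then |-4u^2 + 14u - 65| ≤ 4·7^2 + 14·7 + 65 = 359.
Hence |(-4u^3 - 6u^2 + 5u + 7) − 332| ≤ 359|u + 5| < ε provided |u + 5| < ε/359.
Choosing δ = min(2, ε/359) ensures both conditions, hence |(-4u^3 - 6u^2 + 5u + 7) − 332| < ε.

δ = min(2, ε/359)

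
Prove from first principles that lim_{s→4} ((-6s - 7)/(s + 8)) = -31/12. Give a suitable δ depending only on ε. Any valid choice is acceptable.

Let ε > 0 be given. We want δ > 0 with 0 < |s − 4| < δ ⇒ |(-6s - 7)/(s + 8) + 31/12| < ε.
Combining over a common denominator, (-6s - 7)/(s + 8) + 31/12 = [(-6s - 7)·12 − (-31)·(s + 8)] / [12·(s + 8)] = -41(s − 4) / (12(s + 8)).
So |(-6s - 7)/(s + 8) + 31/12| = 41|s − 4| / (12·|s + 8|).
Require δ ≤ 6, so |s + 8| ≥ |12| − |s − 4| > 12 − 6 = 6.
Hence |(-6s - 7)/(s + 8) + 31/12| < 41|s − 4|/(12·6) = (41/72)|s − 4|, which is < ε once |s − 4| < (72/41)ε.
Take δ = min(6, (72/41)ε). Then 0 < |s − 4| < δ forces both bounds, so |(-6s - 7)/(s + 8) + 31/12| < ε.

δ = min(6, (72/41)ε)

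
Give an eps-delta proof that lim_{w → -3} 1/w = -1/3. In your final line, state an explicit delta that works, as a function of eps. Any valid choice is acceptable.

delta = min(3/2, (9/2)eps)

Fix eps > 0. We seek delta > 0 such that 0 < |w + 3| < delta implies |1/w + 1/3| < eps.
|1/w + 1/3| = |-3 − w|/(3·|w|) = |w + 3|/(3|w|).
Require delta ≤ 3/2 so that |w| > 3 − 3/2 = 3/2, hence 3|w| > 9/2.
Then |1/w + 1/3| < |w + 3|/(9/2), which is < eps when |w + 3| < (9/2)eps.
Take delta = min(3/2, (9/2)eps). Then 0 < |w + 3| < delta gives both |w + 3| < 3/2 and |w + 3| < (9/2)eps, so |1/w + 1/3| < eps.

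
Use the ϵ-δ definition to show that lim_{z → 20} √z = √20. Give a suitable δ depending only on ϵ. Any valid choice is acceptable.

Fix ϵ > 0. We want δ > 0 such that 0 < |z − 20| < δ implies |√z − √20| < ϵ.
Multiplying by the conjugate, |√z − √20| = |z − 20|/(√z + √20).
Restrict δ ≤ 20 so that |z − 20| < 20 forces z > 0, and then √z + √20 > √20.
Hence |√z − √20| < |z − 20|/√20, which is < ϵ once |z − 20| < √20·ϵ.
Take δ = min(20, √20·ϵ). If 0 < |z − 20| < δ then z > 0 and |√z − √20| < |z − 20|/√20 < ϵ.

δ = min(20, √20·ϵ)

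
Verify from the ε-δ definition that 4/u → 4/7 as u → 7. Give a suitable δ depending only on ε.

Fix ε > 0. We seek δ > 0 such that 0 < |u − 7| < δ implies |4/u − (4/7)| < ε.
|4/u − (4/7)| = 4·|7 − u|/(7·|u|) = 4|u − 7|/(7|u|).
Require δ ≤ 7/2 so that |u| > 7 − 7/2 = 7/2, hence 7|u| > 49/2.
Then |4/u − (4/7)| < 4|u − 7|/(49/2), which is < ε when |u − 7| < (49/8)ε.
Take δ = min(7/2, (49/8)ε). Then 0 < |u − 7| < δ gives both |u − 7| < 7/2 and |u − 7| < (49/8)ε, so |4/u − (4/7)| < ε.

δ = min(7/2, (49/8)ε)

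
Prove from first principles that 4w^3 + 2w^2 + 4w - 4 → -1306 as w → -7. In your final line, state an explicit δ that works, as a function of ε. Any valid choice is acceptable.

δ = min(1, ε/650)

Fix ε > 0. We want δ > 0 such that 0 < |w + 7| < δ implies |(4w^3 + 2w^2 + 4w - 4) + 1306| < ε.
(4w^3 + 2w^2 + 4w - 4) + 1306 = 4w^3 + 2w^2 + 4w + 1302 = (w + 7)(4w^2 - 26w + 186).
So |(4w^3 + 2w^2 + 4w - 4) + 1306| = |w + 7|·|4w^2 - 26w + 186|.
Assume first that |w + 7| < 1, so |w| < 8. Then |4w^2 - 26w + 186| ≤ 4·8^2 + 26·8 + 186 = 650.
Hence |(4w^3 + 2w^2 + 4w - 4) + 1306| ≤ 650|w + 7| < ε provided |w + 7| < ε/650.
Take δ = min(1, ε/650). Then 0 < |w + 7| < δ gives both |w + 7| < 1 and |w + 7| < ε/650, so |(4w^3 + 2w^2 + 4w - 4) + 1306| < ε.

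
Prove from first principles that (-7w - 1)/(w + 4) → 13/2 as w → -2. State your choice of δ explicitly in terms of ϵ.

δ = min(1, (2/27)ϵ)

Let ϵ > 0 be given. We want δ > 0 with 0 < |w + 2| < δ ⇒ |(-7w - 1)/(w + 4) − (13/2)| < ϵ.
Combining over a common denominator, (-7w - 1)/(w + 4) − (13/2) = [(-7w - 1)·2 − 13·(w + 4)] / [2·(w + 4)] = -27(w + 2) / (2(w + 4)).
So |(-7w - 1)/(w + 4) − (13/2)| = 27|w + 2| / (2·|w + 4|).
Restrict δ ≤ 1. Then |w + 2| < 1 gives |w + 4| = |(w + 2) + 2| ≥ 2 − 1 = 1.
Hence |(-7w - 1)/(w + 4) − (13/2)| < 27|w + 2|/(2·1) = (27/2)|w + 2|, which is < ϵ once |w + 2| < (2/27)ϵ.
Take δ = min(1, (2/27)ϵ). Then 0 < |w + 2| < δ forces both bounds, so |(-7w - 1)/(w + 4) − (13/2)| < ϵ.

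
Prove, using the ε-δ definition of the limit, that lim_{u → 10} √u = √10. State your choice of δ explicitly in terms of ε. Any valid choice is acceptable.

δ = min(10, √10·ε)

Suppose ε > 0. We want δ > 0 such that 0 < |u − 10| < δ implies |√u − √10| < ε.
Multiplying by the conjugate, |√u − √10| = |u − 10|/(√u + √10).
Restrict δ ≤ 10 so that |u − 10| < 10 forces u > 0, and then √u + √10 > √10.
Hence |√u − √10| < |u − 10|/√10, which is < ε once |u − 10| < √10·ε.
Take δ = min(10, √10·ε). If 0 < |u − 10| < δ then u > 0 and |√u − √10| < |u − 10|/√10 < ε.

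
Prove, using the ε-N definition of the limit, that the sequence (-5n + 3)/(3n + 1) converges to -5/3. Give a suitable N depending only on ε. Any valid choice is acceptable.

N = (14/9)/ε

Let ε > 0. For n ≥ 1, |(-5n + 3)/(3n + 1) + 5/3| = |14|/(3(3n + 1)) = 14/(3(3n + 1)).
Since 3n + 1 ≥ 3n for n ≥ 1, this is ≤ 14/(3·3n) = (14/9)/n.
So |(-5n + 3)/(3n + 1) + 5/3| < ε whenever n > (14/9)/ε.
Take N = (14/9)/ε. If n > N then |(-5n + 3)/(3n + 1) + 5/3| ≤ (14/9)/n < ε.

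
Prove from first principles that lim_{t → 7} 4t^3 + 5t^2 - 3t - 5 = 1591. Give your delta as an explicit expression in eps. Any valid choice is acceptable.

Let eps > 0. We want delta > 0 such that 0 < |t − 7| < delta implies |(4t^3 + 5t^2 - 3t - 5) − 1591| < eps.
(4t^3 + 5t^2 - 3t - 5) − 1591 = 4t^3 + 5t^2 - 3t - 1596 = (t − 7)(4t^2 + 33t + 228).
So |(4t^3 + 5t^2 - 3t - 5) − 1591| = |t − 7|·|4t^2 + 33t + 228|.
Require delta ≤ 1. Then |t − 7| < 1 gives |t| < 8, and by the triangle inequality |4t^2 + 33t + 228| ≤ 4·8^2 + 33·8 + 228 = 748.
Hence |(4t^3 + 5t^2 - 3t - 5) − 1591| ≤ 748|t − 7| < eps provided |t − 7| < eps/748.
Choosing delta = min(1, eps/748) ensures both conditions, hence |(4t^3 + 5t^2 - 3t - 5) − 1591| < eps.

delta = min(1, eps/748)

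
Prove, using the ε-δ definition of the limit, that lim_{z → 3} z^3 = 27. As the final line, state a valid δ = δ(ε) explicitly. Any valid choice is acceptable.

δ = min(1, ε/37)

Fix ε > 0. We seek δ > 0 with 0 < |z − 3| < δ ⇒ |z^3 − 27| < ε.
Factor: z^3 − 27 = (z − 3)(z^2 + 3z + 9), so |z^3 − 27| = |z − 3|·|z^2 + 3z + 9|.
Restrict δ ≤ 1. Then |z − 3| < 1 gives |z| < 4, so by the triangle inequality |z^2 + 3z + 9| ≤ 4^2 + 3·4 + 9 = 37.
Hence |z^3 − 27| ≤ 37|z − 3|, which is < ε once |z − 3| < ε/37.
Take δ = min(1, ε/37). If 0 < |z − 3| < δ then both bounds hold and |z^3 − 27| ≤ 37|z − 3| < 37·(ε/37) = ε.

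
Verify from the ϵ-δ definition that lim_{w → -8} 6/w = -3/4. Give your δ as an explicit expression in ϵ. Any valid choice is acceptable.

δ = min(4, (16/3)ϵ)

Suppose ϵ > 0. We seek δ > 0 such that 0 < |w + 8| < δ implies |6/w + 3/4| < ϵ.
|6/w + 3/4| = 6·|-8 − w|/(8·|w|) = 6|w + 8|/(8|w|).
Restrict δ ≤ 4. Then |w + 8| < 4 gives |w| > 4, so 8|w| > 32.
Then |6/w + 3/4| < 6|w + 8|/32, which is < ϵ when |w + 8| < (16/3)ϵ.
Take δ = min(4, (16/3)ϵ). Then 0 < |w + 8| < δ gives both |w + 8| < 4 and |w + 8| < (16/3)ϵ, so |6/w + 3/4| < ϵ.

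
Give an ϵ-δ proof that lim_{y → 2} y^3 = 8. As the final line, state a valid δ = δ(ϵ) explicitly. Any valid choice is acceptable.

δ = min(2, ϵ/28)

Let ϵ > 0. We seek δ > 0 with 0 < |y − 2| < δ ⇒ |y^3 − 8| < ϵ.
Factor: y^3 − 8 = (y − 2)(y^2 + 2y + 4), so |y^3 − 8| = |y − 2|·|y^2 + 2y + 4|.
Impose δ ≤ 2 so that |y| < 4; then |y^2 + 2y + 4| ≤ 28.
Hence |y^3 − 8| ≤ 28|y − 2|, which is < ϵ once |y − 2| < ϵ/28.
Take δ = min(2, ϵ/28). If 0 < |y − 2| < δ then both bounds hold and |y^3 − 8| ≤ 28|y − 2| < 28·(ϵ/28) = ϵ.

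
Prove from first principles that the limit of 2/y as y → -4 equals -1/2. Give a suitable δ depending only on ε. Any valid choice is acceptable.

Let ε > 0. We seek δ > 0 such that 0 < |y + 4| < δ implies |2/y + 1/2| < ε.
|2/y + 1/2| = 2·|-4 − y|/(4·|y|) = 2|y + 4|/(4|y|).
Require δ ≤ 2 so that |y| > 4 − 2 = 2, hence 4|y| > 8.
Then |2/y + 1/2| < 2|y + 4|/8, which is < ε when |y + 4| < 4ε.
Take δ = min(2, 4ε). Then 0 < |y + 4| < δ gives both |y + 4| < 2 and |y + 4| < 4ε, so |2/y + 1/2| < ε.

δ = min(2, 4ε)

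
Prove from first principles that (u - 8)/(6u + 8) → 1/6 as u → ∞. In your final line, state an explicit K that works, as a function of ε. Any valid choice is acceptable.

K = (14/9)/ε

Fix ε > 0. We seek K > 0 such that u > K implies |(u - 8)/(6u + 8) − (1/6)| < ε.
(u - 8)/(6u + 8) − (1/6) = (6(u - 8) − (6u + 8)) / (6(6u + 8)) = -56/(6(6u + 8)).
For u > 0 we have 6u + 8 > 6u, so |(u - 8)/(6u + 8) − (1/6)| = 56/(6(6u + 8)) < 56/(6·6u) = (14/9)/u.
Thus |(u - 8)/(6u + 8) − (1/6)| < ε whenever u > (14/9)/ε.
Take K = (14/9)/ε. If u > K then |(u - 8)/(6u + 8) − (1/6)| < (14/9)/u < ε.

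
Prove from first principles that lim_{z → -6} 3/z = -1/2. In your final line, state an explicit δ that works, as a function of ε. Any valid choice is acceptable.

Suppose ε > 0. We seek δ > 0 such that 0 < |z + 6| < δ implies |3/z + 1/2| < ε.
|3/z + 1/2| = 3·|-6 − z|/(6·|z|) = 3|z + 6|/(6|z|).
Restrict δ ≤ 3. Then |z + 6| < 3 gives |z| > 3, so 6|z| > 18.
Then |3/z + 1/2| < 3|z + 6|/18, which is < ε when |z + 6| < 6ε.
Take δ = min(3, 6ε). Then 0 < |z + 6| < δ gives both |z + 6| < 3 and |z + 6| < 6ε, so |3/z + 1/2| < ε.

δ = min(3, 6ε)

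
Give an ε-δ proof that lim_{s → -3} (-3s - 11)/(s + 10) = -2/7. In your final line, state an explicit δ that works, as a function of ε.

δ = min(7/2, (49/38)ε)

Let ε > 0. We want δ > 0 with 0 < |s + 3| < δ ⇒ |(-3s - 11)/(s + 10) + 2/7| < ε.
Combining over a common denominator, (-3s - 11)/(s + 10) + 2/7 = [(-3s - 11)·7 − (-2)·(s + 10)] / [7·(s + 10)] = -19(s + 3) / (7(s + 10)).
So |(-3s - 11)/(s + 10) + 2/7| = 19|s + 3| / (7·|s + 10|).
Require δ ≤ 7/2, so |s + 10| ≥ |7| − |s + 3| > 7 − 7/2 = 7/2.
Hence |(-3s - 11)/(s + 10) + 2/7| < 19|s + 3|/(7·(7/2)) = (38/49)|s + 3|, which is < ε once |s + 3| < (49/38)ε.
Take δ = min(7/2, (49/38)ε). Then 0 < |s + 3| < δ forces both bounds, so |(-3s - 11)/(s + 10) + 2/7| < ε.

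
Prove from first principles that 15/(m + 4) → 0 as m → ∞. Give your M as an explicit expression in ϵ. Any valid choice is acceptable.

M = 15/ϵ

Fix ϵ > 0. For m ≥ 1, |15/(m + 4) − 0| = 15/(m + 4) ≤ 15/m.
We need 15/m < ϵ, i.e. m > 15/ϵ.
Take M = 15/ϵ. If m > M then |15/(m + 4)| ≤ 15/m < ϵ.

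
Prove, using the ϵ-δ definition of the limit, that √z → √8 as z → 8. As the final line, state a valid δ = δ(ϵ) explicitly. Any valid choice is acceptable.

Fix ϵ > 0. We want δ > 0 such that 0 < |z − 8| < δ implies |√z − √8| < ϵ.
Multiplying by the conjugate, |√z − √8| = |z − 8|/(√z + √8).
Restrict δ ≤ 8 so that |z − 8| < 8 forces z > 0, and then √z + √8 > √8.
Hence |√z − √8| < |z − 8|/√8, which is < ϵ once |z − 8| < √8·ϵ.
Take δ = min(8, √8·ϵ). If 0 < |z − 8| < δ then z > 0 and |√z − √8| < |z − 8|/√8 < ϵ.

δ = min(8, √8·ϵ)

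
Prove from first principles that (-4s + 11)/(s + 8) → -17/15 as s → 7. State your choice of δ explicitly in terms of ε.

δ = min(15/2, (225/86)ε)

Let ε > 0. We want δ > 0 with 0 < |s − 7| < δ ⇒ |(-4s + 11)/(s + 8) + 17/15| < ε.
Combining over a common denominator, (-4s + 11)/(s + 8) + 17/15 = [(-4s + 11)·15 − (-17)·(s + 8)] / [15·(s + 8)] = -43(s − 7) / (15(s + 8)).
So |(-4s + 11)/(s + 8) + 17/15| = 43|s − 7| / (15·|s + 8|).
Restrict δ ≤ 15/2. Then |s − 7| < 15/2 gives |s + 8| = |(s − 7) + 15| ≥ 15 − 15/2 = 15/2.
Hence |(-4s + 11)/(s + 8) + 17/15| < 43|s − 7|/(15·(15/2)) = (86/225)|s − 7|, which is < ε once |s − 7| < (225/86)ε.
Take δ = min(15/2, (225/86)ε). Then 0 < |s − 7| < δ forces both bounds, so |(-4s + 11)/(s + 8) + 17/15| < ε.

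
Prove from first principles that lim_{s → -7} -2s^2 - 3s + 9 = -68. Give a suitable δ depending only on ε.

δ = min(2, ε/29)

Suppose ε > 0. We want δ > 0 such that 0 < |s + 7| < δ implies |(-2s^2 - 3s + 9) + 68| < ε.
(-2s^2 - 3s + 9) + 68 = -2s^2 - 3s + 77 = (s + 7)(-2s + 11).
So |(-2s^2 - 3s + 9) + 68| = |s + 7|·|-2s + 11|.
Assume first that |s + 7| < 2, so |s| < 9. Then |-2s + 11| ≤ 2·9 + 11 = 29.
Hence |(-2s^2 - 3s + 9) + 68| ≤ 29|s + 7| < ε provided |s + 7| < ε/29.
Take δ = min(2, ε/29). Then 0 < |s + 7| < δ gives both |s + 7| < 2 and |s + 7| < ε/29, so |(-2s^2 - 3s + 9) + 68| < ε.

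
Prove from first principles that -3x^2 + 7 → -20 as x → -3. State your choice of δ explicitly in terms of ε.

Let ε > 0. We want δ > 0 such that 0 < |x + 3| < δ implies |(-3x^2 + 7) + 20| < ε.
(-3x^2 + 7) + 20 = -3x^2 + 27 = (x + 3)(-3x + 9).
So |(-3x^2 + 7) + 20| = |x + 3|·|-3x + 9|.
Assume first that |x + 3| < 1, so |x| < 4. Then |-3x + 9| ≤ 3·4 + 9 = 21.
Hence |(-3x^2 + 7) + 20| ≤ 21|x + 3| < ε provided |x + 3| < ε/21.
Choosing δ = min(1, ε/21) ensures both conditions, hence |(-3x^2 + 7) + 20| < ε.

δ = min(1, ε/21)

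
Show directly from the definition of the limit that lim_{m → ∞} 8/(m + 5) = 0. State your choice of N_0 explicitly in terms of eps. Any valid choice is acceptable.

N_0 = 8/eps

Let eps > 0. For m ≥ 1, |8/(m + 5) − 0| = 8/(m + 5) ≤ 8/m.
We need 8/m < eps, i.e. m > 8/eps.
Take N_0 = 8/eps. If m > N_0 then |8/(m + 5)| ≤ 8/m < eps.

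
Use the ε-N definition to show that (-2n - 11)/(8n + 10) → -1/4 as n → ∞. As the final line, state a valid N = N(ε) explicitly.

N = (17/16)/ε

Let ε > 0. For n ≥ 1, |(-2n - 11)/(8n + 10) + 1/4| = |-68|/(8(8n + 10)) = 68/(8(8n + 10)).
Since 8n + 10 ≥ 8n for n ≥ 1, this is ≤ 68/(8·8n) = (17/16)/n.
So |(-2n - 11)/(8n + 10) + 1/4| < ε whenever n > (17/16)/ε.
Take N = (17/16)/ε. If n > N then |(-2n - 11)/(8n + 10) + 1/4| ≤ (17/16)/n < ε.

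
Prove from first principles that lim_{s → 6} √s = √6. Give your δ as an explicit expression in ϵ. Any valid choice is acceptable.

Suppose ϵ > 0. We want δ > 0 such that 0 < |s − 6| < δ implies |√s − √6| < ϵ.
Multiplying by the conjugate, |√s − √6| = |s − 6|/(√s + √6).
Restrict δ ≤ 6 so that |s − 6| < 6 forces s > 0, and then √s + √6 > √6.
Hence |√s − √6| < |s − 6|/√6, which is < ϵ once |s − 6| < √6·ϵ.
Take δ = min(6, √6·ϵ). If 0 < |s − 6| < δ then s > 0 and |√s − √6| < |s − 6|/√6 < ϵ.

δ = min(6, √6·ϵ)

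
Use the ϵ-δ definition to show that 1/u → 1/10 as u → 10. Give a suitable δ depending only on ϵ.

δ = min(5, 50ϵ)

Fix ϵ > 0. We seek δ > 0 such that 0 < |u − 10| < δ implies |1/u − (1/10)| < ϵ.
|1/u − (1/10)| = |10 − u|/(10·|u|) = |u − 10|/(10|u|).
Restrict δ ≤ 5. Then |u − 10| < 5 gives |u| > 5, so 10|u| > 50.
Then |1/u − (1/10)| < |u − 10|/50, which is < ϵ when |u − 10| < 50ϵ.
Take δ = min(5, 50ϵ). Then 0 < |u − 10| < δ gives both |u − 10| < 5 and |u − 10| < 50ϵ, so |1/u − (1/10)| < ϵ.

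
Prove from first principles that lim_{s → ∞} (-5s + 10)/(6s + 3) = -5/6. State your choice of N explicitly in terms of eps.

Fix eps > 0. We seek N > 0 such that s > N implies |(-5s + 10)/(6s + 3) + 5/6| < eps.
(-5s + 10)/(6s + 3) + 5/6 = (6(-5s + 10) − (-5)(6s + 3)) / (6(6s + 3)) = 75/(6(6s + 3)).
For s > 0 we have 6s + 3 > 6s, so |(-5s + 10)/(6s + 3) + 5/6| = 75/(6(6s + 3)) < 75/(6·6s) = (25/12)/s.
Thus |(-5s + 10)/(6s + 3) + 5/6| < eps whenever s > (25/12)/eps.
Take N = (25/12)/eps. If s > N then |(-5s + 10)/(6s + 3) + 5/6| < (25/12)/s < eps.

N = (25/12)/eps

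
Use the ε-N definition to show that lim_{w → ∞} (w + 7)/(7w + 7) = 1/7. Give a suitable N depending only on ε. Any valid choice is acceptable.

N = (6/7)/ε

Fix ε > 0. We seek N > 0 such that w > N implies |(w + 7)/(7w + 7) − (1/7)| < ε.
(w + 7)/(7w + 7) − (1/7) = (7(w + 7) − (7w + 7)) / (7(7w + 7)) = 42/(7(7w + 7)).
For w > 0 we have 7w + 7 > 7w, so |(w + 7)/(7w + 7) − (1/7)| = 42/(7(7w + 7)) < 42/(7·7w) = (6/7)/w.
Thus |(w + 7)/(7w + 7) − (1/7)| < ε whenever w > (6/7)/ε.
Take N = (6/7)/ε. If w > N then |(w + 7)/(7w + 7) − (1/7)| < (6/7)/w < ε.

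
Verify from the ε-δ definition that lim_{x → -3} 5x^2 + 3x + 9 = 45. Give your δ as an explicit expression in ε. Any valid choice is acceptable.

Fix ε > 0. We want δ > 0 such that 0 < |x + 3| < δ implies |(5x^2 + 3x + 9) − 45| < ε.
(5x^2 + 3x + 9) − 45 = 5x^2 + 3x - 36 = (x + 3)(5x - 12).
So |(5x^2 + 3x + 9) − 45| = |x + 3|·|5x - 12|.
Assume first that |x + 3| < 1, so |x| < 4. Then |5x - 12| ≤ 5·4 + 12 = 32.
Hence |(5x^2 + 3x + 9) − 45| ≤ 32|x + 3| < ε provided |x + 3| < ε/32.
Choosing δ = min(1, ε/32) ensures both conditions, hence |(5x^2 + 3x + 9) − 45| < ε.

δ = min(1, ε/32)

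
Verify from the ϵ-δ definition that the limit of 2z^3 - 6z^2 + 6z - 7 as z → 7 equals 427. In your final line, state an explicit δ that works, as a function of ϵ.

Suppose ϵ > 0. We want δ > 0 such that 0 < |z − 7| < δ implies |(2z^3 - 6z^2 + 6z - 7) − 427| < ϵ.
(2z^3 - 6z^2 + 6z - 7) − 427 = 2z^3 - 6z^2 + 6z - 434 = (z − 7)(2z^2 + 8z + 62).
So |(2z^3 - 6z^2 + 6z - 7) − 427| = |z − 7|·|2z^2 + 8z + 62|.
Require δ ≤ 1. Then |z − 7| < 1 gives |z| < 8, and by the triangle inequality |2z^2 + 8z + 62| ≤ 2·8^2 + 8·8 + 62 = 254.
Hence |(2z^3 - 6z^2 + 6z - 7) − 427| ≤ 254|z − 7| < ϵ provided |z − 7| < ϵ/254.
Take δ = min(1, ϵ/254). Then 0 < |z − 7| < δ gives both |z − 7| < 1 and |z − 7| < ϵ/254, so |(2z^3 - 6z^2 + 6z - 7) − 427| < ϵ.

δ = min(1, ϵ/254)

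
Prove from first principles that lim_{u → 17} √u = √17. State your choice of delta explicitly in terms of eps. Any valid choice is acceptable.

Let eps > 0. We want delta > 0 such that 0 < |u − 17| < delta implies |√u − √17| < eps.
Rationalise: √u − √17 = (u − 17)/(√u + √17), so |√u − √17| = |u − 17|/(√u + √17).
Restrict delta ≤ 17 so that |u − 17| < 17 forces u > 0, and then √u + √17 > √17.
Hence |√u − √17| < |u − 17|/√17, which is < eps once |u − 17| < √17·eps.
Take delta = min(17, √17·eps). If 0 < |u − 17| < delta then u > 0 and |√u − √17| < |u − 17|/√17 < eps.

delta = min(17, √17·eps)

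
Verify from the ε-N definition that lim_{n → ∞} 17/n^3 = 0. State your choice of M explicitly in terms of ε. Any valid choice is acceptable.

Let ε > 0. For n ≥ 1, |17/n^3 − 0| = 17/n^3.
17/n^3 < ε ⇔ n^3 > 17/ε ⇔ n > (17/ε)^{1/3}.
Take M = (17/ε)^{1/3}. Then n > M implies 17/n^3 < ε.

M = (17/ε)^{1/3}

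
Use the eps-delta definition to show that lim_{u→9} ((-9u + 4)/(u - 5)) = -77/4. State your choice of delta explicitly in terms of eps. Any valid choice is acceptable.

delta = min(2, (8/41)eps)

Let eps > 0. We want delta > 0 with 0 < |u − 9| < delta ⇒ |(-9u + 4)/(u - 5) + 77/4| < eps.
Combining over a common denominator, (-9u + 4)/(u - 5) + 77/4 = [(-9u + 4)·4 − (-77)·(u - 5)] / [4·(u - 5)] = 41(u − 9) / (4(u - 5)).
So |(-9u + 4)/(u - 5) + 77/4| = 41|u − 9| / (4·|u − 5|).
Require delta ≤ 2, so |u − 5| ≥ |4| − |u − 9| > 4 − 2 = 2.
Hence |(-9u + 4)/(u - 5) + 77/4| < 41|u − 9|/(4·2) = (41/8)|u − 9|, which is < eps once |u − 9| < (8/41)eps.
Take delta = min(2, (8/41)eps). Then 0 < |u − 9| < delta forces both bounds, so |(-9u + 4)/(u - 5) + 77/4| < eps.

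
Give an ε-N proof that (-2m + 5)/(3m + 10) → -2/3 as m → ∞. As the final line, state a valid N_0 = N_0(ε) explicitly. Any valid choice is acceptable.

N_0 = (35/9)/ε

Let ε > 0. For m ≥ 1, |(-2m + 5)/(3m + 10) + 2/3| = |35|/(3(3m + 10)) = 35/(3(3m + 10)).
Since 3m + 10 ≥ 3m for m ≥ 1, this is ≤ 35/(3·3m) = (35/9)/m.
So |(-2m + 5)/(3m + 10) + 2/3| < ε whenever m > (35/9)/ε.
Take N_0 = (35/9)/ε. If m > N_0 then |(-2m + 5)/(3m + 10) + 2/3| ≤ (35/9)/m < ε.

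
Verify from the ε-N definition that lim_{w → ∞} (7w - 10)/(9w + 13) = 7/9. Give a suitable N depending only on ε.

Suppose ε > 0. We seek N > 0 such that w > N implies |(7w - 10)/(9w + 13) − (7/9)| < ε.
(7w - 10)/(9w + 13) − (7/9) = (9(7w - 10) − 7(9w + 13)) / (9(9w + 13)) = -181/(9(9w + 13)).
For w > 0 we have 9w + 13 > 9w, so |(7w - 10)/(9w + 13) − (7/9)| = 181/(9(9w + 13)) < 181/(9·9w) = (181/81)/w.
Thus |(7w - 10)/(9w + 13) − (7/9)| < ε whenever w > (181/81)/ε.
Take N = (181/81)/ε. If w > N then |(7w - 10)/(9w + 13) − (7/9)| < (181/81)/w < ε.

N = (181/81)/ε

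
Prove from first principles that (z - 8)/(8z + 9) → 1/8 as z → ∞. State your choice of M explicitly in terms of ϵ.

M = (73/64)/ϵ

Fix ϵ > 0. We seek M > 0 such that z > M implies |(z - 8)/(8z + 9) − (1/8)| < ϵ.
(z - 8)/(8z + 9) − (1/8) = (8(z - 8) − (8z + 9)) / (8(8z + 9)) = -73/(8(8z + 9)).
For z > 0 we have 8z + 9 > 8z, so |(z - 8)/(8z + 9) − (1/8)| = 73/(8(8z + 9)) < 73/(8·8z) = (73/64)/z.
Thus |(z - 8)/(8z + 9) − (1/8)| < ϵ whenever z > (73/64)/ϵ.
Take M = (73/64)/ϵ. If z > M then |(z - 8)/(8z + 9) − (1/8)| < (73/64)/z < ϵ.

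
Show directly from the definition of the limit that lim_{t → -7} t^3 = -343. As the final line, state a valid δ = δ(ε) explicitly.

δ = min(1, ε/169)

Fix ε > 0. We seek δ > 0 with 0 < |t + 7| < δ ⇒ |t^3 + 343| < ε.
Factor: t^3 + 343 = (t + 7)(t^2 - 7t + 49), so |t^3 + 343| = |t + 7|·|t^2 - 7t + 49|.
Impose δ ≤ 1 so that |t| < 8; then |t^2 - 7t + 49| ≤ 169.
Hence |t^3 + 343| ≤ 169|t + 7|, which is < ε once |t + 7| < ε/169.
Take δ = min(1, ε/169). If 0 < |t + 7| < δ then both bounds hold and |t^3 + 343| ≤ 169|t + 7| < 169·(ε/169) = ε.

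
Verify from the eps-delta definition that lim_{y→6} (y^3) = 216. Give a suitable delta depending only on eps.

Suppose eps > 0. We seek delta > 0 with 0 < |y − 6| < delta ⇒ |y^3 − 216| < eps.
Factor: y^3 − 216 = (y − 6)(y^2 + 6y + 36), so |y^3 − 216| = |y − 6|·|y^2 + 6y + 36|.
Impose delta ≤ 2 so that |y| < 8; then |y^2 + 6y + 36| ≤ 148.
Hence |y^3 − 216| ≤ 148|y − 6|, which is < eps once |y − 6| < eps/148.
Take delta = min(2, eps/148). If 0 < |y − 6| < delta then both bounds hold and |y^3 − 216| ≤ 148|y − 6| < 148·(eps/148) = eps.

delta = min(2, eps/148)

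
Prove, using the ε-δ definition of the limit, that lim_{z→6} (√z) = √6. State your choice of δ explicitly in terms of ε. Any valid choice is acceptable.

Fix ε > 0. We want δ > 0 such that 0 < |z − 6| < δ implies |√z − √6| < ε.
Multiplying by the conjugate, |√z − √6| = |z − 6|/(√z + √6).
Restrict δ ≤ 6 so that |z − 6| < 6 forces z > 0, and then √z + √6 > √6.
Hence |√z − √6| < |z − 6|/√6, which is < ε once |z − 6| < √6·ε.
Take δ = min(6, √6·ε). If 0 < |z − 6| < δ then z > 0 and |√z − √6| < |z − 6|/√6 < ε.

δ = min(6, √6·ε)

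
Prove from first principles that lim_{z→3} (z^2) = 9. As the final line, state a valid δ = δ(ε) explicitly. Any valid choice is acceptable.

δ = min(1, ε/7)

Let ε > 0. We seek δ > 0 with 0 < |z − 3| < δ ⇒ |z^2 − 9| < ε.
Factor: z^2 − 9 = (z − 3)(z + 3), so |z^2 − 9| = |z − 3|·|z + 3|.
Impose δ ≤ 1 so that |z| < 4; then |z + 3| ≤ 7.
Hence |z^2 − 9| ≤ 7|z − 3|, which is < ε once |z − 3| < ε/7.
Take δ = min(1, ε/7). If 0 < |z − 3| < δ then both bounds hold and |z^2 − 9| ≤ 7|z − 3| < 7·(ε/7) = ε.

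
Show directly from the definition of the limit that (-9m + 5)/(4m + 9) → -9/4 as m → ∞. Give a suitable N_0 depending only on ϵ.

Let ϵ > 0. For m ≥ 1, |(-9m + 5)/(4m + 9) + 9/4| = |101|/(4(4m + 9)) = 101/(4(4m + 9)).
Since 4m + 9 ≥ 4m for m ≥ 1, this is ≤ 101/(4·4m) = (101/16)/m.
So |(-9m + 5)/(4m + 9) + 9/4| < ϵ whenever m > (101/16)/ϵ.
Take N_0 = (101/16)/ϵ. If m > N_0 then |(-9m + 5)/(4m + 9) + 9/4| ≤ (101/16)/m < ϵ.

N_0 = (101/16)/ϵ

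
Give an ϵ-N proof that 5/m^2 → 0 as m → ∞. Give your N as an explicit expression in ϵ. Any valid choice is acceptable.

N = (5/ϵ)^{1/2}

Suppose ϵ > 0. For m ≥ 1, |5/m^2 − 0| = 5/m^2.
5/m^2 < ϵ ⇔ m^2 > 5/ϵ ⇔ m > (5/ϵ)^{1/2}.
Take N = (5/ϵ)^{1/2}. Then m > N implies 5/m^2 < ϵ.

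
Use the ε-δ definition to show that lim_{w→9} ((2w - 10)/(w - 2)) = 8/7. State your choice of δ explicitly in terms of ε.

Fix ε > 0. We want δ > 0 with 0 < |w − 9| < δ ⇒ |(2w - 10)/(w - 2) − (8/7)| < ε.
Combining over a common denominator, (2w - 10)/(w - 2) − (8/7) = [(2w - 10)·7 − 8·(w - 2)] / [7·(w - 2)] = 6(w − 9) / (7(w - 2)).
So |(2w - 10)/(w - 2) − (8/7)| = 6|w − 9| / (7·|w − 2|).
Restrict δ ≤ 7/2. Then |w − 9| < 7/2 gives |w − 2| = |(w − 9) + 7| ≥ 7 − 7/2 = 7/2.
Hence |(2w - 10)/(w - 2) − (8/7)| < 6|w − 9|/(7·(7/2)) = (12/49)|w − 9|, which is < ε once |w − 9| < (49/12)ε.
Take δ = min(7/2, (49/12)ε). Then 0 < |w − 9| < δ forces both bounds, so |(2w - 10)/(w - 2) − (8/7)| < ε.

δ = min(7/2, (49/12)ε)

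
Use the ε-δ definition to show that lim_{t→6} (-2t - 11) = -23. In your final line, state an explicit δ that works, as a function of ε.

δ = ε/2

Let ε > 0. We need δ > 0 so that 0 < |t − 6| < δ implies |(-2t - 11) + 23| < ε.
|(-2t - 11) + 23| = |-2t + 12| = 2|t − 6|.
Thus it suffices that |t − 6| < ε/2.
Choosing δ = ε/2 gives |(-2t - 11) + 23| = 2|t − 6| < ε whenever |t − 6| < δ.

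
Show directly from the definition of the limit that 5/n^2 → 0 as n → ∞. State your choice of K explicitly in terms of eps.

K = (5/eps)^{1/2}

Suppose eps > 0. For n ≥ 1, |5/n^2 − 0| = 5/n^2.
5/n^2 < eps ⇔ n^2 > 5/eps ⇔ n > (5/eps)^{1/2}.
Take K = (5/eps)^{1/2}. Then n > K implies 5/n^2 < eps.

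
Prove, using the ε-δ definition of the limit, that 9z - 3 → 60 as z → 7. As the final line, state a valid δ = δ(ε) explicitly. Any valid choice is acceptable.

Suppose ε > 0. We need δ > 0 so that 0 < |z − 7| < δ implies |(9z - 3) − 60| < ε.
Since (9z - 3) − 60 = 9(z − 7), we have |(9z - 3) − 60| = 9|z − 7|.
Thus it suffices that |z − 7| < ε/9.
Take δ = ε/9. If 0 < |z − 7| < δ then |(9z - 3) − 60| = 9|z − 7| < 9·(ε/9) = ε.

δ = ε/9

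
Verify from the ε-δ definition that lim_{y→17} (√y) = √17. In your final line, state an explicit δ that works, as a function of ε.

Suppose ε > 0. We want δ > 0 such that 0 < |y − 17| < δ implies |√y − √17| < ε.
Rationalise: √y − √17 = (y − 17)/(√y + √17), so |√y − √17| = |y − 17|/(√y + √17).
Restrict δ ≤ 17 so that |y − 17| < 17 forces y > 0, and then √y + √17 > √17.
Hence |√y − √17| < |y − 17|/√17, which is < ε once |y − 17| < √17·ε.
Take δ = min(17, √17·ε). If 0 < |y − 17| < δ then y > 0 and |√y − √17| < |y − 17|/√17 < ε.

δ = min(17, √17·ε)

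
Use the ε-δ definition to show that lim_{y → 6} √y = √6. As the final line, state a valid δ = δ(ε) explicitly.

Suppose ε > 0. We want δ > 0 such that 0 < |y − 6| < δ implies |√y − √6| < ε.
Rationalise: √y − √6 = (y − 6)/(√y + √6), so |√y − √6| = |y − 6|/(√y + √6).
Restrict δ ≤ 6 so that |y − 6| < 6 forces y > 0, and then √y + √6 > √6.
Hence |√y − √6| < |y − 6|/√6, which is < ε once |y − 6| < √6·ε.
Take δ = min(6, √6·ε). If 0 < |y − 6| < δ then y > 0 and |√y − √6| < |y − 6|/√6 < ε.

δ = min(6, √6·ε)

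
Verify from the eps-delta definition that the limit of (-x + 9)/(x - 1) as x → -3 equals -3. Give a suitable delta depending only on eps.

delta = min(2, eps)

Suppose eps > 0. We want delta > 0 with 0 < |x + 3| < delta ⇒ |(-x + 9)/(x - 1) + 3| < eps.
Combining over a common denominator, (-x + 9)/(x - 1) + 3 = [(-x + 9)·(-4) − 12·(x - 1)] / [(-4)·(x - 1)] = -8(x + 3) / ((-4)(x - 1)).
So |(-x + 9)/(x - 1) + 3| = 8|x + 3| / (4·|x − 1|).
Restrict delta ≤ 2. Then |x + 3| < 2 gives |x − 1| = |(x + 3) + (-4)| ≥ 4 − 2 = 2.
Hence |(-x + 9)/(x - 1) + 3| < 8|x + 3|/(4·2) = |x + 3|, which is < eps once |x + 3| < eps.
Take delta = min(2, eps). Then 0 < |x + 3| < delta forces both bounds, so |(-x + 9)/(x - 1) + 3| < eps.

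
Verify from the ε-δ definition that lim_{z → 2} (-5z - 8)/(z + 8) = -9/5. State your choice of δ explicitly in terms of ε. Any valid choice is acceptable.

Fix ε > 0. We want δ > 0 with 0 < |z − 2| < δ ⇒ |(-5z - 8)/(z + 8) + 9/5| < ε.
Combining over a common denominator, (-5z - 8)/(z + 8) + 9/5 = [(-5z - 8)·10 − (-18)·(z + 8)] / [10·(z + 8)] = -32(z − 2) / (10(z + 8)).
So |(-5z - 8)/(z + 8) + 9/5| = 32|z − 2| / (10·|z + 8|).
Require δ ≤ 5, so |z + 8| ≥ |10| − |z − 2| > 10 − 5 = 5.
Hence |(-5z - 8)/(z + 8) + 9/5| < 32|z − 2|/(10·5) = (16/25)|z − 2|, which is < ε once |z − 2| < (25/16)ε.
Take δ = min(5, (25/16)ε). Then 0 < |z − 2| < δ forces both bounds, so |(-5z - 8)/(z + 8) + 9/5| < ε.

δ = min(5, (25/16)ε)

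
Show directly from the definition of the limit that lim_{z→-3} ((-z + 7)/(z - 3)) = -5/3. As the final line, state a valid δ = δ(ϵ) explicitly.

δ = min(3, (9/2)ϵ)

Suppose ϵ > 0. We want δ > 0 with 0 < |z + 3| < δ ⇒ |(-z + 7)/(z - 3) + 5/3| < ϵ.
Combining over a common denominator, (-z + 7)/(z - 3) + 5/3 = [(-z + 7)·(-6) − 10·(z - 3)] / [(-6)·(z - 3)] = -4(z + 3) / ((-6)(z - 3)).
So |(-z + 7)/(z - 3) + 5/3| = 4|z + 3| / (6·|z − 3|).
Require δ ≤ 3, so |z − 3| ≥ |-6| − |z + 3| > 6 − 3 = 3.
Hence |(-z + 7)/(z - 3) + 5/3| < 4|z + 3|/(6·3) = (2/9)|z + 3|, which is < ϵ once |z + 3| < (9/2)ϵ.
Take δ = min(3, (9/2)ϵ). Then 0 < |z + 3| < δ forces both bounds, so |(-z + 7)/(z - 3) + 5/3| < ϵ.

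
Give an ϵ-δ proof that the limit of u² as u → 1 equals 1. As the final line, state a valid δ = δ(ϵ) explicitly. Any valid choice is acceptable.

δ = min(1, ϵ/3)

Let ϵ > 0 be given. We seek δ > 0 with 0 < |u − 1| < δ ⇒ |u² − 1| < ϵ.
Factor: u² − 1 = (u − 1)(u + 1), so |u² − 1| = |u − 1|·|u + 1|.
Impose δ ≤ 1 so that |u| < 2; then |u + 1| ≤ 3.
Hence |u² − 1| ≤ 3|u − 1|, which is < ϵ once |u − 1| < ϵ/3.
Take δ = min(1, ϵ/3). If 0 < |u − 1| < δ then both bounds hold and |u² − 1| ≤ 3|u − 1| < 3·(ϵ/3) = ϵ.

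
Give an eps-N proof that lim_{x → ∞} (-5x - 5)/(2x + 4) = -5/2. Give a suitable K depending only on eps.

K = (5/2)/eps

Suppose eps > 0. We seek K > 0 such that x > K implies |(-5x - 5)/(2x + 4) + 5/2| < eps.
(-5x - 5)/(2x + 4) + 5/2 = (2(-5x - 5) − (-5)(2x + 4)) / (2(2x + 4)) = 10/(2(2x + 4)).
For x > 0 we have 2x + 4 > 2x, so |(-5x - 5)/(2x + 4) + 5/2| = 10/(2(2x + 4)) < 10/(2·2x) = (5/2)/x.
Thus |(-5x - 5)/(2x + 4) + 5/2| < eps whenever x > (5/2)/eps.
Take K = (5/2)/eps. If x > K then |(-5x - 5)/(2x + 4) + 5/2| < (5/2)/x < eps.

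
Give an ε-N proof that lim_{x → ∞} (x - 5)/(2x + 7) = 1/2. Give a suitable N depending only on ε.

N = (17/4)/ε

Suppose ε > 0. We seek N > 0 such that x > N implies |(x - 5)/(2x + 7) − (1/2)| < ε.
(x - 5)/(2x + 7) − (1/2) = (2(x - 5) − (2x + 7)) / (2(2x + 7)) = -17/(2(2x + 7)).
For x > 0 we have 2x + 7 > 2x, so |(x - 5)/(2x + 7) − (1/2)| = 17/(2(2x + 7)) < 17/(2·2x) = (17/4)/x.
Thus |(x - 5)/(2x + 7) − (1/2)| < ε whenever x > (17/4)/ε.
Take N = (17/4)/ε. If x > N then |(x - 5)/(2x + 7) − (1/2)| < (17/4)/x < ε.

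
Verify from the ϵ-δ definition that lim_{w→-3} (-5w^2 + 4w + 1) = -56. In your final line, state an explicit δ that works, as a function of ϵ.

Fix ϵ > 0. We want δ > 0 such that 0 < |w + 3| < δ implies |(-5w^2 + 4w + 1) + 56| < ϵ.
(-5w^2 + 4w + 1) + 56 = -5w^2 + 4w + 57 = (w + 3)(-5w + 19).
So |(-5w^2 + 4w + 1) + 56| = |w + 3|·|-5w + 19|.
Assume first that |w + 3| < 2, so |w| < 5. Then |-5w + 19| ≤ 5·5 + 19 = 44.
Hence |(-5w^2 + 4w + 1) + 56| ≤ 44|w + 3| < ϵ provided |w + 3| < ϵ/44.
Choosing δ = min(2, ϵ/44) ensures both conditions, hence |(-5w^2 + 4w + 1) + 56| < ϵ.

δ = min(2, ϵ/44)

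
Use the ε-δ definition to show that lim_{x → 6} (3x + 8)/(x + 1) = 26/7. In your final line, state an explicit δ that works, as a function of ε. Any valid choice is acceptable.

δ = min(7/2, (49/10)ε)

Let ε > 0 be given. We want δ > 0 with 0 < |x − 6| < δ ⇒ |(3x + 8)/(x + 1) − (26/7)| < ε.
Combining over a common denominator, (3x + 8)/(x + 1) − (26/7) = [(3x + 8)·7 − 26·(x + 1)] / [7·(x + 1)] = -5(x − 6) / (7(x + 1)).
So |(3x + 8)/(x + 1) − (26/7)| = 5|x − 6| / (7·|x + 1|).
Require δ ≤ 7/2, so |x + 1| ≥ |7| − |x − 6| > 7 − 7/2 = 7/2.
Hence |(3x + 8)/(x + 1) − (26/7)| < 5|x − 6|/(7·(7/2)) = (10/49)|x − 6|, which is < ε once |x − 6| < (49/10)ε.
Take δ = min(7/2, (49/10)ε). Then 0 < |x − 6| < δ forces both bounds, so |(3x + 8)/(x + 1) − (26/7)| < ε.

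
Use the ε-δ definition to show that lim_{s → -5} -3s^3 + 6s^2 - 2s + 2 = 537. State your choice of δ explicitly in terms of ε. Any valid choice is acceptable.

δ = min(1, ε/341)

Suppose ε > 0. We want δ > 0 such that 0 < |s + 5| < δ implies |(-3s^3 + 6s^2 - 2s + 2) − 537| < ε.
(-3s^3 + 6s^2 - 2s + 2) − 537 = -3s^3 + 6s^2 - 2s - 535 = (s + 5)(-3s^2 + 21s - 107).
So |(-3s^3 + 6s^2 - 2s + 2) − 537| = |s + 5|·|-3s^2 + 21s - 107|.
Assume first that |s + 5| < 1, so |s| < 6. Then |-3s^2 + 21s - 107| ≤ 3·6^2 + 21·6 + 107 = 341.
Hence |(-3s^3 + 6s^2 - 2s + 2) − 537| ≤ 341|s + 5| < ε provided |s + 5| < ε/341.
Choosing δ = min(1, ε/341) ensures both conditions, hence |(-3s^3 + 6s^2 - 2s + 2) − 537| < ε.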